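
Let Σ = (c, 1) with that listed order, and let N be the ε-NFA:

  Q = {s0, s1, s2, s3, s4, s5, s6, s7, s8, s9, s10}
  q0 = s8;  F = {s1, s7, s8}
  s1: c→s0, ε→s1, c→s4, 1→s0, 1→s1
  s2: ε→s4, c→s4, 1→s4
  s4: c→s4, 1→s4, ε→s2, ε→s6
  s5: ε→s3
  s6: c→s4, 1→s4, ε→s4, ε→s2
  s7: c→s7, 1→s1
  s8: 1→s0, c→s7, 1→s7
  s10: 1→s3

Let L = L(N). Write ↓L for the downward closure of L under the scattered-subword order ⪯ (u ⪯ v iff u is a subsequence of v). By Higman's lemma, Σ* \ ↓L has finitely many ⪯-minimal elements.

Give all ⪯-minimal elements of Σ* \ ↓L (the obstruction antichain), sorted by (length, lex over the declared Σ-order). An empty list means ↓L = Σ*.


A = [c1c, 11c].

|Q|=11, |F|=3, |δ|=23 (7 ε).
min D↑ (4 st, q0=0, F={3}): 0:c→1,1→1 1:c→1,1→2 2:c→3,1→2 3:c→3,1→3 [Hopcroft].
'c1c': |S_i|=[7, 6, 5, 4] end={s0,s2,s4,s6} rej; 3/3 deletions ∈↓L.
'11c': |S_i|=[7, 6, 5, 4] end={s0,s2,s4,s6} ∉↓L; 3/3 del acc.
2 minimals (antichain).


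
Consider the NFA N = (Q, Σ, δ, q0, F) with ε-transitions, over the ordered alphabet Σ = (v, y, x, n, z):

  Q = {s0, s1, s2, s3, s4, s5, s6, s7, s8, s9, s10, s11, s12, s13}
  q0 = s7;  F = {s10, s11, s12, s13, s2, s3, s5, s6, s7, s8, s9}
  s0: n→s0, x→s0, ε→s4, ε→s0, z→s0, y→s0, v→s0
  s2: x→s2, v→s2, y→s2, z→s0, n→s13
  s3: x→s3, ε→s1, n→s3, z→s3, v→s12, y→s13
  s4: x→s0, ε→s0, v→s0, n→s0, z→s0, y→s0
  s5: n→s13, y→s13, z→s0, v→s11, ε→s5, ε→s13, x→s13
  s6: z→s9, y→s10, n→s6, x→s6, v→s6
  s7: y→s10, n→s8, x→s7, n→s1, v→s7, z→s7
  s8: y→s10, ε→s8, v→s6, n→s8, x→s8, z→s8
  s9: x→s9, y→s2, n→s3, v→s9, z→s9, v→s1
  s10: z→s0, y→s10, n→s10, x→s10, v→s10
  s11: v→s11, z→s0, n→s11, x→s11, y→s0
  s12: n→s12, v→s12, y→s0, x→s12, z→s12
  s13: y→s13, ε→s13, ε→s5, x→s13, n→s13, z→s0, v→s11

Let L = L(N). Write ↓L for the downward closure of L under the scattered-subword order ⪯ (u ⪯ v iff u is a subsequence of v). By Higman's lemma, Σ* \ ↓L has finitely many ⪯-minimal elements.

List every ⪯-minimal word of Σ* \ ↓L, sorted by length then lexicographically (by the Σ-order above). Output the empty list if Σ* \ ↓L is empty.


|Q|=14, |F|=11, |δ|=76 (9 ε).
min D↑ (11 st, q0=0, F={3}): 0:v→0,y→1,x→0,n→2,z→0 1:v→1,y→1,x→1,n→1,z→3 2:v→4,y→1,x→2,n→2,z→2 3:v→3,y→3,x→3,n→3,z→3 4:v→4,y→1,x→4,n→4,z→5 5:v→5,y→6,x→5,n→7,z→5 6:v→6,y→6,x→6,n→8,z→3 7:v→9,y→8,x→7,n→7,z→7 8:v→10,y→8,x→8,n→8,z→3 9:v→9,y→3,x→9,n→9,z→9 10:v→10,y→3,x→10,n→10,z→3.
'yz': run [14, 7, 2] end={s0,s4} ∉↓L; 2/2 del acc.
'nvznvy': N↓-sim [14, 13, 12, 10, 8, 4, 2] end={s0,s4} — reject; 6/6 del acc.
2 obstructions.

min(Σ*\↓L) = [yz, nvznvy].


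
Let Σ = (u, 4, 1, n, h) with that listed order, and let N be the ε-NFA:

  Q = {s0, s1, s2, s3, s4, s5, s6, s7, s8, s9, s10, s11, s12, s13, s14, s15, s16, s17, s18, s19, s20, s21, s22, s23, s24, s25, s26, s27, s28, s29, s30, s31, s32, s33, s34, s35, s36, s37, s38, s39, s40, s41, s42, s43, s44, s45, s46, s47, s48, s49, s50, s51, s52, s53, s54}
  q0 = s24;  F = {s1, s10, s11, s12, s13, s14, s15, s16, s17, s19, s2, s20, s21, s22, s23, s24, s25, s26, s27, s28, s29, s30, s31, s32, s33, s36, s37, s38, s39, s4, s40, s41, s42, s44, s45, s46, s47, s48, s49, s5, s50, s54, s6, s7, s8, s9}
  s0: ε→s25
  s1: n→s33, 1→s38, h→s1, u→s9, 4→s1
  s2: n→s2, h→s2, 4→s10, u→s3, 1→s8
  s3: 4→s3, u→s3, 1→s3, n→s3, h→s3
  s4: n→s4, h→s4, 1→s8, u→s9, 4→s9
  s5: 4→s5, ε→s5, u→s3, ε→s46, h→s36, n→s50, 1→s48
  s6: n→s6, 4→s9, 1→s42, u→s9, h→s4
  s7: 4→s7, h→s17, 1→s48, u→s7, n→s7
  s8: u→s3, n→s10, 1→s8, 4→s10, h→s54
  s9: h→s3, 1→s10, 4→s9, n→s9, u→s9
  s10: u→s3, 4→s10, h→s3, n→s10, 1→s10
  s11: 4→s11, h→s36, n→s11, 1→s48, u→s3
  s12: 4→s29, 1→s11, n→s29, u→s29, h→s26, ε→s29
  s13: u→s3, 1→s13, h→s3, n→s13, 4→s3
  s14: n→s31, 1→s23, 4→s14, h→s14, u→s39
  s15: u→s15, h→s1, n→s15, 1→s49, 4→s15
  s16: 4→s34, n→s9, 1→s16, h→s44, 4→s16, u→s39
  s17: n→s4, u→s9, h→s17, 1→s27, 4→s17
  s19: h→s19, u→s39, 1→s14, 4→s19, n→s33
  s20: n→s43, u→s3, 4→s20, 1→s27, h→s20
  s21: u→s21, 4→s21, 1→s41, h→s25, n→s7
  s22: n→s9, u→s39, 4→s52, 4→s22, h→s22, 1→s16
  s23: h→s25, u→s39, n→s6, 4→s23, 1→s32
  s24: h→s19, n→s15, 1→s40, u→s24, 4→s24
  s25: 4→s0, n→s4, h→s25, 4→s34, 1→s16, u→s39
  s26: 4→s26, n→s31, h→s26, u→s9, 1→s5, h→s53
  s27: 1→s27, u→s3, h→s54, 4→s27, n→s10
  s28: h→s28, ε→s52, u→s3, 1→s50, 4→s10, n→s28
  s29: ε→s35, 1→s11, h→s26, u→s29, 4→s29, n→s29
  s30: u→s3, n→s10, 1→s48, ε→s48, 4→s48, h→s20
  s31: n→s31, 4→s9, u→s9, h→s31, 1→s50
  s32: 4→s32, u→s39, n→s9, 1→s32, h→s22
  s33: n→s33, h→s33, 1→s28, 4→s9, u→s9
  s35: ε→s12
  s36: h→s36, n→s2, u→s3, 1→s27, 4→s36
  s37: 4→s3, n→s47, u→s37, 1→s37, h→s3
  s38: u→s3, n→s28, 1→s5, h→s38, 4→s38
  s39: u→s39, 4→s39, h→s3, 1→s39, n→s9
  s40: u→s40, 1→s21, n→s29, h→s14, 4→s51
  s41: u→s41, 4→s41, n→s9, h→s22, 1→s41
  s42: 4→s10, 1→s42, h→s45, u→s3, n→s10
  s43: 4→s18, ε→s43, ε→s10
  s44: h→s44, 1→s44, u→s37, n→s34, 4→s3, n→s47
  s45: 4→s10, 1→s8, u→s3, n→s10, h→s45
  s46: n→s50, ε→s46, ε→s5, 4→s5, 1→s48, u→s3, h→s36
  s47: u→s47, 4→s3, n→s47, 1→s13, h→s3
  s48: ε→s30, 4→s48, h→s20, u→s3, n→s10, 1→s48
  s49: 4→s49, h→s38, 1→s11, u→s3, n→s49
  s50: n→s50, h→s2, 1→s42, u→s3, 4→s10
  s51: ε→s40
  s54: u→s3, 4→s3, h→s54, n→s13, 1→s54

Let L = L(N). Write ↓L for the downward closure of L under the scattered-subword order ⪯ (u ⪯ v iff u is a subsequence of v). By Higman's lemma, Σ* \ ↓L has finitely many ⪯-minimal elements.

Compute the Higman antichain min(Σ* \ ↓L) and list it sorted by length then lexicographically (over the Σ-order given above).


|Q|=55, |F|=46, |δ|=255 (14 ε).
min D↑ (44 st, q0=0, F={18}): 0:u→0,4→0,1→1,n→2,h→3 1:u→1,4→1,1→4,n→5,h→6 2:u→2,4→2,1→7,n→2,h→8 3:u→9,4→3,1→6,n→10,h→3 4:u→4,4→4,1→11,n→12,h→13 5:u→5,4→5,1→14,n→5,h→15 6:u→9,4→6,1→16,n→17,h→6 7:u→18,4→7,1→14,n→7,h→19 8:u→20,4→8,1→19,n→10,h→8 9:u→9,4→9,1→9,n→20,h→18 10:u→20,4→20,1→21,n→10,h→10 11:u→11,4→11,1→11,n→20,h→22 12:u→12,4→12,1→23,n→12,h→24 13:u→9,4→13,1→25,n→26,h→13 14:u→18,4→14,1→23,n→14,h→27 15:u→20,4→15,1→28,n→17,h→15 16:u→9,4→16,1→29,n→30,h→13 17:u→20,4→20,1→31,n→17,h→17 18:u→18,4→18,1→18,n→18,h→18 19:u→18,4→19,1→28,n→21,h→19 20:u→20,4→20,1→32,n→20,h→18 21:u→18,4→32,1→31,n→21,h→21 22:u→9,4→22,1→25,n→20,h→22 23:u→18,4→23,1→23,n→32,h→33 24:u→20,4→24,1→34,n→26,h→24 25:u→9,4→25,1→25,n→20,h→35 26:u→20,4→20,1→36,n→26,h→26 27:u→18,4→27,1→34,n→37,h→27 28:u→18,4→28,1→23,n→31,h→27 29:u→9,4→29,1→29,n→20,h→22 30:u→20,4→20,1→38,n→30,h→26 31:u→18,4→32,1→38,n→31,h→37 32:u→18,4→32,1→32,n→32,h→18 33:u→18,4→33,1→34,n→32,h→33 34:u→18,4→34,1→34,n→32,h→39 35:u→40,4→18,1→35,n→41,h→35 36:u→18,4→32,1→36,n→32,h→39 37:u→18,4→32,1→36,n→37,h→37 38:u→18,4→32,1→38,n→32,h→42 39:u→18,4→18,1→39,n→43,h→39 40:u→40,4→18,1→40,n→41,h→18 41:u→41,4→18,1→43,n→41,h→18 42:u→18,4→32,1→36,n→32,h→42 43:u→18,4→18,1→43,n→43,h→18 (ε-aug+det+¬).
'n1u': run [55, 39, 23, 1] end={s3} — reject; 3/3 deletions ∈↓L.
'huh': |S_i|=[55, 43, 7, 1] end={s3} ∉↓L; 3/3 del acc.
'hn4h': run [55, 43, 20, 4, 1] end={s3} rej; 4/4 single-dels accept.
'111nh': N↓-sim [55, 50, 38, 24, 8, 1] end={s3} — reject; 5/5 single-dels accept.
'11h1h4': run [55, 50, 38, 25, 13, 7, 1] end={s3} — reject; 6/6 del acc.
5 words, ⪯-incomp.

min(Σ*\↓L) = [n1u, huh, hn4h, 111nh, 11h1h4].


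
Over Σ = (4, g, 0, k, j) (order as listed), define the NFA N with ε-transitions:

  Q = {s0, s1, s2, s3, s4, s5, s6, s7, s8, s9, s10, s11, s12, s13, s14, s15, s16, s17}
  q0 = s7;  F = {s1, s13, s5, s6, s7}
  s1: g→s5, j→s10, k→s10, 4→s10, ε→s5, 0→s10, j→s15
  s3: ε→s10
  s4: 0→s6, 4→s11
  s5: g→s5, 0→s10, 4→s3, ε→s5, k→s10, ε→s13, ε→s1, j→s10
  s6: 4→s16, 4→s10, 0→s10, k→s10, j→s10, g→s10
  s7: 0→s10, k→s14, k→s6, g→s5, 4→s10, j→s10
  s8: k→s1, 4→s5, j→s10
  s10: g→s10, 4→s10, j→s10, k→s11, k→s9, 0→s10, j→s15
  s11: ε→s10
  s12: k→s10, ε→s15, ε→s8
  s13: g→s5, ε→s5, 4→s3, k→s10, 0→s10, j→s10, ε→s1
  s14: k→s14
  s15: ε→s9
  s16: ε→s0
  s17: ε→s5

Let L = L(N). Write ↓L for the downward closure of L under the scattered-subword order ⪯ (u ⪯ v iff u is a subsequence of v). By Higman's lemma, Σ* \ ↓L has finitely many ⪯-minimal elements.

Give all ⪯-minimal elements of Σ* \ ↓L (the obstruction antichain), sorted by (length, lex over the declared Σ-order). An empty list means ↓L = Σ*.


|Q|=18, |F|=5, |δ|=55 (13 ε).
min D↑ (4 st, q0=0, F={1}): 0:4→1,g→2,0→1,k→3,j→1 1:4→1,g→1,0→1,k→1,j→1 2:4→1,g→2,0→1,k→1,j→1 3:4→1,g→1,0→1,k→1,j→1.
'4': |S_i|=[13, 7] end={s0,s10,s11,s15,s16,s3,s9} ∉↓L; 1/1 deletions ∈↓L.
'0': run [13, 4] end={s10,s11,s15,s9} — reject; 1/1 single-dels accept.
'j': N↓-sim [13, 4] end={s10,s11,s15,s9} ∉↓L; 1/1 single-dels accept.
'gk': |S_i|=[13, 8, 4] end={s10,s11,s15,s9} — reject; 2/2 single-dels accept.
'kg': N↓-sim [13, 8, 4] end={s10,s11,s15,s9} ∉↓L; 2/2 single-dels accept.
'kk': N↓-sim [13, 8, 5] end={s10,s11,s14,s15,s9} — reject; 2/2 del acc.
6 obstructions.

A = [4, 0, j, gk, kg, kk].


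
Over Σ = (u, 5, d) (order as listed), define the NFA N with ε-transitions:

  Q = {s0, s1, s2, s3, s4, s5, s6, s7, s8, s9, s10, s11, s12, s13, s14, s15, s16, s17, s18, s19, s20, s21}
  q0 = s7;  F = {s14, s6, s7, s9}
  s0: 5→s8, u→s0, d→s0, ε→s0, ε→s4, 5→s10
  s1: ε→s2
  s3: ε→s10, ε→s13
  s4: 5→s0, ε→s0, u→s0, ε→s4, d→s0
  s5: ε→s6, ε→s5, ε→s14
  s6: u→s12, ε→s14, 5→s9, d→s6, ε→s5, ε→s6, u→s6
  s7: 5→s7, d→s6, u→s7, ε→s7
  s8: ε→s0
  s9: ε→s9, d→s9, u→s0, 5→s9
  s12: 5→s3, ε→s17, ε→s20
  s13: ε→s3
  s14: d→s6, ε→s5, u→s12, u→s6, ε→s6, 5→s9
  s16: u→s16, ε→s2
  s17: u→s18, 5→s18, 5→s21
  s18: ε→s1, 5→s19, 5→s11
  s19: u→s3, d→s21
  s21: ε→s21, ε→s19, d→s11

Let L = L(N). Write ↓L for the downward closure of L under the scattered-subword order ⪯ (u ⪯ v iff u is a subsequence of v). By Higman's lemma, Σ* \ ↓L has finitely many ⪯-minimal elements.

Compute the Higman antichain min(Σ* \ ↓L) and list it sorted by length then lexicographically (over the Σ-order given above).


|Q|=22, |F|=4, |δ|=56 (25 ε).
min D↑ (4 st, q0=0, F={3}): 0:u→0,5→0,d→1 1:u→1,5→2,d→1 2:u→3,5→2,d→2 3:u→3,5→3,d→3.
'd5u': run [20, 19, 13, 6] end={s0,s10,s13,s3,s4,s8} ∉↓L; 3/3 del acc.
1 obstructions.

A = [d5u].


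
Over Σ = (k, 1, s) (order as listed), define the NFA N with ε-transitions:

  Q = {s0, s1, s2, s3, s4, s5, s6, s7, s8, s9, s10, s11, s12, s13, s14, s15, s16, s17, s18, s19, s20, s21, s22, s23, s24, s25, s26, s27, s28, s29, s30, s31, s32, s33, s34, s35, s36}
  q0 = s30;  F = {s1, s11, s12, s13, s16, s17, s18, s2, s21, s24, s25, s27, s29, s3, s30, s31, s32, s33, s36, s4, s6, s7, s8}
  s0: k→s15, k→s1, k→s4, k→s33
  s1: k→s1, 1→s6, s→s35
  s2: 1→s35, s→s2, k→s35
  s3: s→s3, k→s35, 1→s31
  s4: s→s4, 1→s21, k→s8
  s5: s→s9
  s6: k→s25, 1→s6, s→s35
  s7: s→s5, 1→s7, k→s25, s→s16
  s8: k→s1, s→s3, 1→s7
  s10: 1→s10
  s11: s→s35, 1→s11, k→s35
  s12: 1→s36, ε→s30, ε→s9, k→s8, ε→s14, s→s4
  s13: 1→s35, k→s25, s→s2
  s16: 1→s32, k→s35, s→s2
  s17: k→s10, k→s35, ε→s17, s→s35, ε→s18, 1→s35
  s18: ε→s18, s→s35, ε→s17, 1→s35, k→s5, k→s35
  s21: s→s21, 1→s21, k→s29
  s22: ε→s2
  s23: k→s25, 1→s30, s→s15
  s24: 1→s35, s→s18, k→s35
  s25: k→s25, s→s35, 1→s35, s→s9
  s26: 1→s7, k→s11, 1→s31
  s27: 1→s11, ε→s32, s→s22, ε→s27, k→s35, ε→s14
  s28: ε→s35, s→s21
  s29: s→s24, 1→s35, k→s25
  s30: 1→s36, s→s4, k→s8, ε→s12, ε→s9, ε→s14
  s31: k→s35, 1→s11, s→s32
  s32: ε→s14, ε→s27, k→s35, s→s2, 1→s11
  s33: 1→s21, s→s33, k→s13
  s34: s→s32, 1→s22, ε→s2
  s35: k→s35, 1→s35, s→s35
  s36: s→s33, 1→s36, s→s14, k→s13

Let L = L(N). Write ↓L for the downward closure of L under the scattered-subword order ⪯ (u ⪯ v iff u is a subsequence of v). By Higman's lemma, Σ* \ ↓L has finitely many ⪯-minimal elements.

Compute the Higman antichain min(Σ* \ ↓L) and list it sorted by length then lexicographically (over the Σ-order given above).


min(Σ*\↓L) = [kks, ksk, 1k1, k1ss1, ks11s, s1ksss].

|Q|=37, |F|=23, |δ|=110 (18 ε).
min D↑ (21 st, q0=0, F={11}): 0:k→1,1→2,s→3 1:k→4,1→5,s→6 2:k→7,1→2,s→8 3:k→1,1→9,s→3 4:k→4,1→10,s→11 5:k→12,1→5,s→13 6:k→11,1→14,s→6 7:k→12,1→11,s→15 8:k→7,1→9,s→8 9:k→16,1→9,s→9 10:k→12,1→10,s→11 11:k→11,1→11,s→11 12:k→12,1→11,s→11 13:k→11,1→17,s→15 14:k→11,1→18,s→17 15:k→11,1→11,s→15 16:k→12,1→11,s→19 17:k→11,1→18,s→15 18:k→11,1→18,s→11 19:k→11,1→11,s→20 20:k→11,1→11,s→11.
'kks': |S_i|=[29, 23, 7, 2] end={s35,s9} ∉↓L; 3/3 del acc.
'ksk': run [29, 23, 16, 4] end={s10,s35,s5,s9} ∉↓L; 3/3 del acc.
'1k1': N↓-sim [29, 23, 11, 2] end={s10,s35} rej; 3/3 deletions ∈↓L.
'k1ss1': N↓-sim [29, 23, 15, 10, 4, 1] end={s35} ∉↓L; 5/5 deletions ∈↓L.
'ks11s': N↓-sim [29, 23, 16, 9, 3, 1] end={s35} — reject; 5/5 deletions ∈↓L.
's1ksss': N↓-sim [29, 26, 20, 9, 7, 6, 2] end={s35,s9} ∉↓L; 6/6 del acc.
6 obstructions.


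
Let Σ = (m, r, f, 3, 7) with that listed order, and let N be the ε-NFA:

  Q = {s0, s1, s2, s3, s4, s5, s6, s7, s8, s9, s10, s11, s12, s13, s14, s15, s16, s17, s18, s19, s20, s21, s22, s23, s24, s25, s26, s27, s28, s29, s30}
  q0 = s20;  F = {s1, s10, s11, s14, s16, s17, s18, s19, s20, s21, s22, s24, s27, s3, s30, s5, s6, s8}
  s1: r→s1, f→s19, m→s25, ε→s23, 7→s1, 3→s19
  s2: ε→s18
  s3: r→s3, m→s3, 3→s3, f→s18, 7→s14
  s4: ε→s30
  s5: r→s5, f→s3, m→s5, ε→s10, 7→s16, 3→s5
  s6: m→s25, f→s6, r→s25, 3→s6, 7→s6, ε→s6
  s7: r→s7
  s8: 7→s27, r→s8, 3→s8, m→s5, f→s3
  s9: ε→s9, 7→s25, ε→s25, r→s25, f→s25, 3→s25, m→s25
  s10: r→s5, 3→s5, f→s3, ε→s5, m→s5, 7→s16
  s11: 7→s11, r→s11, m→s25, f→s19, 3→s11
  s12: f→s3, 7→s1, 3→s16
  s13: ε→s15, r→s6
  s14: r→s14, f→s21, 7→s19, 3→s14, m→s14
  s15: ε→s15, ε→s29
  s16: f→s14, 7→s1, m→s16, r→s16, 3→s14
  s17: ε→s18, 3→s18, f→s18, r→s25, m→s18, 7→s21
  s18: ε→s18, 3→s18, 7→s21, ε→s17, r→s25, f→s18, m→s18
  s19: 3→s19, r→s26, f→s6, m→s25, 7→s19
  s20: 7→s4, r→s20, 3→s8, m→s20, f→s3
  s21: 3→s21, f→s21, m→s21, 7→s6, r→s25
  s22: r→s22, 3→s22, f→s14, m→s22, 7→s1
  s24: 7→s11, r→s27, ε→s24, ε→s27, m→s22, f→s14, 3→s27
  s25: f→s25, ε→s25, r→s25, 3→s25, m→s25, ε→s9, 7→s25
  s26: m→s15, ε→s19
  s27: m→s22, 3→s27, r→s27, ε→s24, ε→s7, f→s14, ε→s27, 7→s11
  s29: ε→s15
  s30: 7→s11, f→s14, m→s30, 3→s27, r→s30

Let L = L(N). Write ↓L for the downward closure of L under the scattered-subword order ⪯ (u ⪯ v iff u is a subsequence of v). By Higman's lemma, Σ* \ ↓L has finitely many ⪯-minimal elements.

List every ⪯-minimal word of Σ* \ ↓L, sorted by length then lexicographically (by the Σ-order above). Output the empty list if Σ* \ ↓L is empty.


min(Σ*\↓L) = [ffr, 77m, 3m73fr].

|Q|=31, |F|=18, |δ|=129 (23 ε).
min D↑ (16 st, q0=0, F={9}): 0:m→0,r→0,f→1,3→2,7→3 1:m→1,r→1,f→4,3→1,7→5 2:m→6,r→2,f→1,3→2,7→7 3:m→3,r→3,f→5,3→7,7→8 4:m→4,r→9,f→4,3→4,7→10 5:m→5,r→5,f→10,3→5,7→11 6:m→6,r→6,f→1,3→6,7→12 7:m→13,r→7,f→5,3→7,7→8 8:m→9,r→8,f→11,3→8,7→8 9:m→9,r→9,f→9,3→9,7→9 10:m→10,r→9,f→10,3→10,7→14 11:m→9,r→11,f→14,3→11,7→11 12:m→12,r→12,f→5,3→5,7→15 13:m→13,r→13,f→5,3→13,7→15 14:m→9,r→9,f→14,3→14,7→14 15:m→9,r→15,f→11,3→11,7→15.
'ffr': |S_i|=[26, 12, 6, 2] end={s25,s9} rej; 3/3 deletions ∈↓L.
'77m': N↓-sim [26, 19, 10, 4] end={s15,s25,s29,s9} — reject; 3/3 deletions ∈↓L.
'3m73fr': run [26, 23, 18, 12, 9, 4, 2] end={s25,s9} ∉↓L; 6/6 single-dels accept.
3 minimals (antichain).


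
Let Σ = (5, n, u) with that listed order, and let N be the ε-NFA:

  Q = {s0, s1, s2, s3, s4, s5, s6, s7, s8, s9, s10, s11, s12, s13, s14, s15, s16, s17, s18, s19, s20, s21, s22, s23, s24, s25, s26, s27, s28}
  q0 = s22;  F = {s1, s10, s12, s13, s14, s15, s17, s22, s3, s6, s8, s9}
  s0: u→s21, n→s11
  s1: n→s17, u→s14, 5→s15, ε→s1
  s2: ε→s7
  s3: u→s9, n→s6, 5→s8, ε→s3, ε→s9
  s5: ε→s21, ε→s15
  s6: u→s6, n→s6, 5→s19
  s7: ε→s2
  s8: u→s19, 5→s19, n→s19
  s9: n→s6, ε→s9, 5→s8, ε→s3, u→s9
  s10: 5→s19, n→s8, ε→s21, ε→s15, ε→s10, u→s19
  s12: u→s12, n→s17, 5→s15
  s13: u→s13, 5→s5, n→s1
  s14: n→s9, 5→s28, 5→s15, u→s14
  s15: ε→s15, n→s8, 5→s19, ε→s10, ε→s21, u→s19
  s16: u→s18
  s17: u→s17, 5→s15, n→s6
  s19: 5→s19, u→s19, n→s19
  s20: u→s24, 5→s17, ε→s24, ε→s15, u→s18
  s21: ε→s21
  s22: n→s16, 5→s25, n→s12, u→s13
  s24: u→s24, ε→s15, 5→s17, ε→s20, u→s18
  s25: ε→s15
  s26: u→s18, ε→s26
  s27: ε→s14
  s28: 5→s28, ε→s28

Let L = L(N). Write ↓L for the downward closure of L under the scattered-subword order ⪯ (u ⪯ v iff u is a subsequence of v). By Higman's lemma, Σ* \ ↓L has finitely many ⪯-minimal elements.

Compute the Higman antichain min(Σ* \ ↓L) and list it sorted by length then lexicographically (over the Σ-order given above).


|Q|=29, |F|=12, |δ|=76 (24 ε).
min D↑ (11 st, q0=0, F={4}): 0:5→1,n→2,u→3 1:5→4,n→5,u→4 2:5→1,n→6,u→2 3:5→1,n→7,u→3 4:5→4,n→4,u→4 5:5→4,n→4,u→4 6:5→1,n→8,u→6 7:5→1,n→6,u→9 8:5→4,n→8,u→8 9:5→1,n→10,u→9 10:5→5,n→8,u→10 (ε-aug+det+¬).
'55': run [19, 8, 2] end={s19,s28} ∉↓L; 2/2 single-dels accept.
'5u': N↓-sim [19, 8, 1] end={s19} rej; 2/2 single-dels accept.
'5nn': |S_i|=[19, 8, 2, 1] end={s19} — reject; 3/3 deletions ∈↓L.
'nnn5': run [19, 15, 9, 3, 1] end={s19} — reject; 4/4 deletions ∈↓L.
'unun5n': N↓-sim [19, 16, 12, 11, 5, 2, 1] end={s19} rej; 6/6 del acc.
5 obstructions.

A = [55, 5u, 5nn, nnn5, unun5n].


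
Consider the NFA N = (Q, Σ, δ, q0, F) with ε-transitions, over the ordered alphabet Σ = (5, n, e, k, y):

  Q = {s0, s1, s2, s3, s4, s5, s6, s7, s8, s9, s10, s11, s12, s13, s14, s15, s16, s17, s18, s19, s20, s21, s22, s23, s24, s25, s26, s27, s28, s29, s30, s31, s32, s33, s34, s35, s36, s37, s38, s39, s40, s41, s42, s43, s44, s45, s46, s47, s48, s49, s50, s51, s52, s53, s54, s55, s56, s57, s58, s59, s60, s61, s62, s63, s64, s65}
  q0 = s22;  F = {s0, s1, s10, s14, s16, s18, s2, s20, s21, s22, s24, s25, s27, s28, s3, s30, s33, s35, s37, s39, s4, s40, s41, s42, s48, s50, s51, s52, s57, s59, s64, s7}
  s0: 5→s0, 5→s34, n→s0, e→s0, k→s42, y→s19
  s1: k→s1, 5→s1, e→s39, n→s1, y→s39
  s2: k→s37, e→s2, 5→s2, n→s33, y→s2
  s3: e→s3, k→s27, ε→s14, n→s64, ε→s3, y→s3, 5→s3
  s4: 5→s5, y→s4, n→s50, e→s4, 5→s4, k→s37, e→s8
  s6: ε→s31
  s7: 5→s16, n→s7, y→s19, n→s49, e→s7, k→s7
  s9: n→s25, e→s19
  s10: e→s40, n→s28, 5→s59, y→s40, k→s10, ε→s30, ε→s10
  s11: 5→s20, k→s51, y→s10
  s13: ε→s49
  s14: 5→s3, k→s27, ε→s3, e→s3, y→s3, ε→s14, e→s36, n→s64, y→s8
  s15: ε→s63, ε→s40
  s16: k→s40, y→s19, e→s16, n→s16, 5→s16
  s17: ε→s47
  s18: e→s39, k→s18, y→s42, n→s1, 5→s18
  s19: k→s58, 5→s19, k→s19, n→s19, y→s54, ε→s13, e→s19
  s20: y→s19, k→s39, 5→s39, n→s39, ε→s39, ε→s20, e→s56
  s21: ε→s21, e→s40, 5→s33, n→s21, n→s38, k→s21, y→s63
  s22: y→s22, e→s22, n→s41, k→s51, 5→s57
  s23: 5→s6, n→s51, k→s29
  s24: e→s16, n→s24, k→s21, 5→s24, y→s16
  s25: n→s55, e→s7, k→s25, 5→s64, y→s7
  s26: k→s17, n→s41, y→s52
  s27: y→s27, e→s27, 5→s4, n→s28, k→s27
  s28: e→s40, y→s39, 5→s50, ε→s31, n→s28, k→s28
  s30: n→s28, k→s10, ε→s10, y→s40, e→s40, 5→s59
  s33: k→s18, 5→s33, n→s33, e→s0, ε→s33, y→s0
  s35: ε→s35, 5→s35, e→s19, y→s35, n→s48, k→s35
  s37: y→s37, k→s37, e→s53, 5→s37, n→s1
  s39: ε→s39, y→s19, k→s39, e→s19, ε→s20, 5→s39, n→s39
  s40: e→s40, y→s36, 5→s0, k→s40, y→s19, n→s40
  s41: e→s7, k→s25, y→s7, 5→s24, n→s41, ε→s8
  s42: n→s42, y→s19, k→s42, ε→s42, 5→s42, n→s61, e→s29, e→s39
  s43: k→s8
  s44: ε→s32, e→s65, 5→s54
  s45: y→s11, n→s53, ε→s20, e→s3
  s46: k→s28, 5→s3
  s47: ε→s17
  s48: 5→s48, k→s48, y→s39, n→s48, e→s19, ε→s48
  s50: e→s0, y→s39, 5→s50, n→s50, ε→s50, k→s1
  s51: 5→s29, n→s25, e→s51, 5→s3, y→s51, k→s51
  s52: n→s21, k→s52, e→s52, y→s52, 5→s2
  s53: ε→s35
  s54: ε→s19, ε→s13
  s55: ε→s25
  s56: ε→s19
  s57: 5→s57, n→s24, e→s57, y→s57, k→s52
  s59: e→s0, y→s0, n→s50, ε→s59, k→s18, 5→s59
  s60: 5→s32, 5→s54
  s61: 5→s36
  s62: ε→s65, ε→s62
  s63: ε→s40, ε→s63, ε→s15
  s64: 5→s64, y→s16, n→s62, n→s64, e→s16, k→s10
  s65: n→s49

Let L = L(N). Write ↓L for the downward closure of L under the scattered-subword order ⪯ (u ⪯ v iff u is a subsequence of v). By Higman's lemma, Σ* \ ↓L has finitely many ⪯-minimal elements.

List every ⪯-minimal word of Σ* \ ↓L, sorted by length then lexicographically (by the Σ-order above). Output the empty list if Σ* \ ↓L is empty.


|Q|=66, |F|=32, |δ|=240 (39 ε).
min D↑ (30 st, q0=0, F={12}): 0:5→1,n→2,e→0,k→3,y→0 1:5→1,n→4,e→1,k→5,y→1 2:5→4,n→2,e→6,k→7,y→6 3:5→8,n→7,e→3,k→3,y→3 4:5→4,n→4,e→9,k→10,y→9 5:5→11,n→10,e→5,k→5,y→5 6:5→9,n→6,e→6,k→6,y→12 7:5→13,n→7,e→6,k→7,y→6 8:5→8,n→13,e→8,k→14,y→8 9:5→9,n→9,e→9,k→15,y→12 10:5→16,n→10,e→15,k→10,y→15 11:5→11,n→16,e→11,k→17,y→11 12:5→12,n→12,e→12,k→12,y→12 13:5→13,n→13,e→9,k→18,y→9 14:5→19,n→20,e→14,k→14,y→14 15:5→21,n→15,e→15,k→15,y→12 16:5→16,n→16,e→21,k→22,y→21 17:5→17,n→23,e→24,k→17,y→17 18:5→25,n→20,e→15,k→18,y→15 19:5→19,n→26,e→19,k→17,y→19 20:5→26,n→20,e→15,k→20,y→27 21:5→21,n→21,e→21,k→28,y→12 22:5→22,n→23,e→27,k→22,y→28 23:5→23,n→23,e→27,k→23,y→27 24:5→24,n→29,e→12,k→24,y→24 25:5→25,n→26,e→21,k→22,y→21 26:5→26,n→26,e→21,k→23,y→27 27:5→27,n→27,e→12,k→27,y→12 28:5→28,n→28,e→27,k→28,y→12 29:5→29,n→29,e→12,k→29,y→27 [Hopcroft].
'ney': |S_i|=[52, 39, 17, 6] end={s13,s19,s36,s49,s54,s58} rej; 3/3 single-dels accept.
'nyy': |S_i|=[52, 39, 19, 6] end={s13,s19,s36,s49,s54,s58} — reject; 3/3 del acc.
'5k5kee': N↓-sim [52, 46, 38, 27, 18, 12, 6] end={s13,s19,s49,s54,s56,s58} — reject; 6/6 del acc.
'k5knye': |S_i|=[52, 48, 39, 31, 20, 9, 6] end={s13,s19,s49,s54,s56,s58} ∉↓L; 6/6 single-dels accept.
4 obstructions.

A = [ney, nyy, 5k5kee, k5knye].


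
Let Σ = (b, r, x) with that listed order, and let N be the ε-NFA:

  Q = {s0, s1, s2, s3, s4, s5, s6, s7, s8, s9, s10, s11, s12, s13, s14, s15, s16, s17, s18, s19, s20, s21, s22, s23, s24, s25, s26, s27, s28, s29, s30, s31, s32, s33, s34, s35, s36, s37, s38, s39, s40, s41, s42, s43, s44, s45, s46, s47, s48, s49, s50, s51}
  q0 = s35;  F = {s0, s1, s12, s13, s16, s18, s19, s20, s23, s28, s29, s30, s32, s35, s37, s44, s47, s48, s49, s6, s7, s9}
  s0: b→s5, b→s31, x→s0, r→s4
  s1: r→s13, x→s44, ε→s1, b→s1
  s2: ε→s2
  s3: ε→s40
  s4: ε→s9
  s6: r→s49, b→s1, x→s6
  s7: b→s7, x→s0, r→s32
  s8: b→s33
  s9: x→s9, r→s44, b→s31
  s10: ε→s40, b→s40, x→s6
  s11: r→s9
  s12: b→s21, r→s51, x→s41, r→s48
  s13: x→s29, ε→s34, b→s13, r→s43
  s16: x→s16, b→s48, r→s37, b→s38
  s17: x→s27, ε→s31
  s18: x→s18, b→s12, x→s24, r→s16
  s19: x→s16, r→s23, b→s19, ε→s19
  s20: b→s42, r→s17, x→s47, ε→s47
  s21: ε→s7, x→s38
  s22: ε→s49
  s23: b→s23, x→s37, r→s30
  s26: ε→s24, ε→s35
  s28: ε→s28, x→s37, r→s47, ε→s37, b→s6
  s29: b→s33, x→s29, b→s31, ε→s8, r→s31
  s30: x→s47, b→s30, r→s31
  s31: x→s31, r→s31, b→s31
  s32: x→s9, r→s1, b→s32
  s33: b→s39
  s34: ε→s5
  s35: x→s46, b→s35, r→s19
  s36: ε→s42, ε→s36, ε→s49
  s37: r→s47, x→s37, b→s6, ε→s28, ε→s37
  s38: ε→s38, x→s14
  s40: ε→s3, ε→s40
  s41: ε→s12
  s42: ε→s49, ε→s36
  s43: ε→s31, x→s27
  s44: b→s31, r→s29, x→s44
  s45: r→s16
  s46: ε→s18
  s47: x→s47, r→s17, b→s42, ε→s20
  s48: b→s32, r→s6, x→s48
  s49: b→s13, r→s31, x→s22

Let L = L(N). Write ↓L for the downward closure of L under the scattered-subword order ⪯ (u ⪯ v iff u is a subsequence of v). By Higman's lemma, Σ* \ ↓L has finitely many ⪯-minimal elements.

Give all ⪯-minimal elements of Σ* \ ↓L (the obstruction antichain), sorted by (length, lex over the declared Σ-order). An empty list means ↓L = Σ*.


A = [rrrr, xbbxb].

|Q|=52, |F|=22, |δ|=115 (31 ε).
min D↑ (21 st, q0=0, F={10}): 0:b→0,r→1,x→2 1:b→1,r→3,x→4 2:b→5,r→4,x→2 3:b→3,r→6,x→7 4:b→8,r→7,x→4 5:b→9,r→8,x→5 6:b→6,r→10,x→11 7:b→12,r→11,x→7 8:b→13,r→12,x→8 9:b→9,r→13,x→14 10:b→10,r→10,x→10 11:b→15,r→10,x→11 12:b→16,r→15,x→12 13:b→13,r→16,x→17 14:b→10,r→17,x→14 15:b→18,r→10,x→15 16:b→16,r→18,x→19 17:b→10,r→19,x→17 18:b→18,r→10,x→20 19:b→10,r→20,x→19 20:b→10,r→10,x→20 [Hopcroft].
'rrrr': N↓-sim [42, 33, 24, 18, 4] end={s17,s27,s31,s43} — reject; 4/4 deletions ∈↓L.
'xbbxb': run [42, 38, 29, 20, 13, 4] end={s31,s33,s39,s5} — reject; 5/5 deletions ∈↓L.
2 words, ⪯-incomp.


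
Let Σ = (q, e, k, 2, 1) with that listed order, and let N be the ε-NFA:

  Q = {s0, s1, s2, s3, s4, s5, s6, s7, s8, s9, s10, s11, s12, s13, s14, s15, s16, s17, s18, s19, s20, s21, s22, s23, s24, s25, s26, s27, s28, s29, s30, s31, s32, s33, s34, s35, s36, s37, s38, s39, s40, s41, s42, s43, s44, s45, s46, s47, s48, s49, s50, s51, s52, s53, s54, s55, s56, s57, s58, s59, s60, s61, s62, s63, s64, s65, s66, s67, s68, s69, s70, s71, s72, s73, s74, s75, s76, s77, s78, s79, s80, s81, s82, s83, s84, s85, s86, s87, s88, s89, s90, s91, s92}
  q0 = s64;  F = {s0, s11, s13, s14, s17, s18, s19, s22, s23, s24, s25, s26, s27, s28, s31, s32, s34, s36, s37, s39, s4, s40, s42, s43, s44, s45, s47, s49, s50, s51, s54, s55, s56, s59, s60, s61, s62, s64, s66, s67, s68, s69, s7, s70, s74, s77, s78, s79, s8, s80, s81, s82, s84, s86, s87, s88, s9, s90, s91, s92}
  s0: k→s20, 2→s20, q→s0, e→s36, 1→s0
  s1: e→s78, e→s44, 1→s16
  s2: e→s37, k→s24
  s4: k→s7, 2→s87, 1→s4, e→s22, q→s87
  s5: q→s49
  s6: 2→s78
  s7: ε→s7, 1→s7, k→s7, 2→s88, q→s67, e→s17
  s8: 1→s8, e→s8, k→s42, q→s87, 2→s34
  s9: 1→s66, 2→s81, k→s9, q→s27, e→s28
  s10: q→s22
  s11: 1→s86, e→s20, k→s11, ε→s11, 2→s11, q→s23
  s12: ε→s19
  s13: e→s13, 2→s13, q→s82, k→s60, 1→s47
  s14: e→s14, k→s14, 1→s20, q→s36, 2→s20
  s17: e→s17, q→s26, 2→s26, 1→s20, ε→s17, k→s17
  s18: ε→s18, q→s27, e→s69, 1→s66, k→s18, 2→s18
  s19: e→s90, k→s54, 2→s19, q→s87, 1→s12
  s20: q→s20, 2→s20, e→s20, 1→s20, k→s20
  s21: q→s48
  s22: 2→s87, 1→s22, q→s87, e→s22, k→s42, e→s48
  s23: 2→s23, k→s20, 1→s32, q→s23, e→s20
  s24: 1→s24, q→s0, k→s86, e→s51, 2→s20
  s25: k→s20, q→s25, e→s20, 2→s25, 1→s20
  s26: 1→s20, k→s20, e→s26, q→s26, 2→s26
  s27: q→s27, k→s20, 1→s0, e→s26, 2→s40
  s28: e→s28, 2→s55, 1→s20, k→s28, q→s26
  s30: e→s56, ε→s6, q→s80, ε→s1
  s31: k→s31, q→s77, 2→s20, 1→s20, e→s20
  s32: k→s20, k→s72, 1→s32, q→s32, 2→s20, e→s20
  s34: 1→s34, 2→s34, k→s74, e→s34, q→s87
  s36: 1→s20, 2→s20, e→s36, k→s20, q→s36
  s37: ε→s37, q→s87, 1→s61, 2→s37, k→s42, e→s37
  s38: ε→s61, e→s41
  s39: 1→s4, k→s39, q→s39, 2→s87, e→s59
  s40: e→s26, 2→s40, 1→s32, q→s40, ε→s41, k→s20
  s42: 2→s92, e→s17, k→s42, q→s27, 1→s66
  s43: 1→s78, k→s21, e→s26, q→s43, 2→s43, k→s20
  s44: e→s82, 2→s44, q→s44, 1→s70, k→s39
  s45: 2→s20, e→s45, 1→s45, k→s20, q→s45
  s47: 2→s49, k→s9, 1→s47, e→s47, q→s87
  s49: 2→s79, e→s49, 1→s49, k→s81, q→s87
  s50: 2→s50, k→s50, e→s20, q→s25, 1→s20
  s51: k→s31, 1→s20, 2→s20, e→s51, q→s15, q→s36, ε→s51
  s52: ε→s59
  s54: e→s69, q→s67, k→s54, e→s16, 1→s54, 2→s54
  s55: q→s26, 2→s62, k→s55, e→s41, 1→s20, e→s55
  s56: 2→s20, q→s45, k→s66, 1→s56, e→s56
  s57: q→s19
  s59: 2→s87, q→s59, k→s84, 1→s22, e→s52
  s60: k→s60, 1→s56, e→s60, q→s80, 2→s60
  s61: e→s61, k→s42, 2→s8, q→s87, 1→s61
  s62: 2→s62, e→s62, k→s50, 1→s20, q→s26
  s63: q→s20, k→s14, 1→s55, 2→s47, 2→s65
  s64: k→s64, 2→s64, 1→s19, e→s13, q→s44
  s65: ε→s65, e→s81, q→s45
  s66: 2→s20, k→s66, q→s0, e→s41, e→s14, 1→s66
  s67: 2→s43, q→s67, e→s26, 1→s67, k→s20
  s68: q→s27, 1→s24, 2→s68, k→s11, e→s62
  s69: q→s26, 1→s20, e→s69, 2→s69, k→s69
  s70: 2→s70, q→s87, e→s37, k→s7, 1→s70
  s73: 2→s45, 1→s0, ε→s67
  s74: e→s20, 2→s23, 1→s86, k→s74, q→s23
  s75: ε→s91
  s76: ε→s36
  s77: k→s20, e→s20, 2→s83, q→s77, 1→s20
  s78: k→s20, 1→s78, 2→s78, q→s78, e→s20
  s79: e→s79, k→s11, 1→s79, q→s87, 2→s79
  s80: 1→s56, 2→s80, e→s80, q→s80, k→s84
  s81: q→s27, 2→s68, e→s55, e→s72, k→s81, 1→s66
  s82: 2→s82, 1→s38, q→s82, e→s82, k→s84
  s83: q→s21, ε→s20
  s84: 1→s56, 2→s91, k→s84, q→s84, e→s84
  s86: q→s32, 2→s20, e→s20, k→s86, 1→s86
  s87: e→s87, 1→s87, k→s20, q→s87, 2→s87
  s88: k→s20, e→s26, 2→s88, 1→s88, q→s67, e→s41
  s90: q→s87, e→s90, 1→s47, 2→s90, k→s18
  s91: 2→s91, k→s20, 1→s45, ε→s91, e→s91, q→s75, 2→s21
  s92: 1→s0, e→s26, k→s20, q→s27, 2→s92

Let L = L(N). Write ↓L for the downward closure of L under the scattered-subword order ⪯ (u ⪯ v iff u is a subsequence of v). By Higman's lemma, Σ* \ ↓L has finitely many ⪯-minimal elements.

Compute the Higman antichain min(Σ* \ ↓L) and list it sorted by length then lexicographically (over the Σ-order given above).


Antichain: [1qk, qk2k, ek12, 1ke1, e122ke, 1kq21e].

|Q|=93, |F|=60, |δ|=356 (18 ε).
min D↑ (61 st, q0=0, F={22}): 0:q→1,e→2,k→0,2→0,1→3 1:q→1,e→4,k→5,2→1,1→6 2:q→4,e→2,k→7,2→2,1→8 3:q→9,e→10,k→11,2→3,1→3 4:q→4,e→4,k→12,2→4,1→13 5:q→5,e→14,k→5,2→9,1→15 6:q→9,e→16,k→17,2→6,1→6 7:q→18,e→7,k→7,2→7,1→19 8:q→9,e→8,k→20,2→21,1→8 9:q→9,e→9,k→22,2→9,1→9 10:q→9,e→10,k→23,2→10,1→8 11:q→24,e→25,k→11,2→11,1→11 12:q→12,e→12,k→12,2→26,1→19 13:q→9,e→13,k→27,2→28,1→13 14:q→14,e→14,k→12,2→9,1→29 15:q→9,e→29,k→17,2→9,1→15 16:q→9,e→16,k→27,2→16,1→13 17:q→24,e→30,k→17,2→31,1→17 18:q→18,e→18,k→12,2→18,1→19 19:q→32,e→19,k→33,2→22,1→19 20:q→34,e→35,k→20,2→36,1→33 21:q→9,e→21,k→36,2→37,1→21 22:q→22,e→22,k→22,2→22,1→22 23:q→34,e→25,k→23,2→23,1→33 24:q→24,e→38,k→22,2→39,1→24 25:q→38,e→25,k→25,2→25,1→22 26:q→26,e→26,k→22,2→26,1→32 27:q→34,e→30,k→27,2→40,1→33 28:q→9,e→28,k→27,2→41,1→28 29:q→9,e→29,k→27,2→9,1→29 30:q→38,e→30,k→30,2→38,1→22 31:q→24,e→38,k→22,2→31,1→31 32:q→32,e→32,k→22,2→22,1→32 33:q→42,e→43,k→33,2→22,1→33 34:q→34,e→38,k→22,2→44,1→42 35:q→38,e→35,k→35,2→45,1→22 36:q→34,e→45,k→36,2→46,1→33 37:q→9,e→37,k→47,2→37,1→37 38:q→38,e→38,k→22,2→38,1→22 39:q→39,e→38,k→22,2→39,1→48 40:q→34,e→38,k→22,2→40,1→42 41:q→9,e→41,k→49,2→41,1→41 42:q→42,e→50,k→22,2→22,1→42 43:q→50,e→43,k→43,2→22,1→22 44:q→44,e→38,k→22,2→44,1→51 45:q→38,e→45,k→45,2→52,1→22 46:q→34,e→52,k→47,2→46,1→53 47:q→54,e→22,k→47,2→47,1→55 48:q→48,e→22,k→22,2→48,1→48 49:q→54,e→22,k→49,2→54,1→55 50:q→50,e→50,k→22,2→22,1→22 51:q→51,e→22,k→22,2→22,1→51 52:q→38,e→52,k→56,2→52,1→22 53:q→42,e→57,k→55,2→22,1→53 54:q→54,e→22,k→22,2→54,1→51 55:q→51,e→22,k→55,2→22,1→55 56:q→58,e→22,k→56,2→56,1→22 57:q→50,e→57,k→59,2→22,1→22 58:q→58,e→22,k→22,2→58,1→22 59:q→60,e→22,k→59,2→22,1→22 60:q→60,e→22,k→22,2→22,1→22.
'1qk': |S_i|=[72, 60, 21, 4] end={s20,s21,s48,s72} rej; 3/3 deletions ∈↓L.
'qk2k': N↓-sim [72, 48, 35, 21, 4] end={s20,s21,s48,s72} rej; 4/4 deletions ∈↓L.
'ek12': N↓-sim [72, 59, 43, 19, 4] end={s20,s21,s48,s83} — reject; 4/4 del acc.
'1ke1': run [72, 60, 43, 21, 1] end={s20} ∉↓L; 4/4 del acc.
'e122ke': N↓-sim [72, 59, 45, 37, 29, 14, 1] end={s20} — reject; 6/6 deletions ∈↓L.
'1kq21e': run [72, 60, 43, 19, 13, 4, 1] end={s20} rej; 6/6 single-dels accept.
6 minimals (antichain).


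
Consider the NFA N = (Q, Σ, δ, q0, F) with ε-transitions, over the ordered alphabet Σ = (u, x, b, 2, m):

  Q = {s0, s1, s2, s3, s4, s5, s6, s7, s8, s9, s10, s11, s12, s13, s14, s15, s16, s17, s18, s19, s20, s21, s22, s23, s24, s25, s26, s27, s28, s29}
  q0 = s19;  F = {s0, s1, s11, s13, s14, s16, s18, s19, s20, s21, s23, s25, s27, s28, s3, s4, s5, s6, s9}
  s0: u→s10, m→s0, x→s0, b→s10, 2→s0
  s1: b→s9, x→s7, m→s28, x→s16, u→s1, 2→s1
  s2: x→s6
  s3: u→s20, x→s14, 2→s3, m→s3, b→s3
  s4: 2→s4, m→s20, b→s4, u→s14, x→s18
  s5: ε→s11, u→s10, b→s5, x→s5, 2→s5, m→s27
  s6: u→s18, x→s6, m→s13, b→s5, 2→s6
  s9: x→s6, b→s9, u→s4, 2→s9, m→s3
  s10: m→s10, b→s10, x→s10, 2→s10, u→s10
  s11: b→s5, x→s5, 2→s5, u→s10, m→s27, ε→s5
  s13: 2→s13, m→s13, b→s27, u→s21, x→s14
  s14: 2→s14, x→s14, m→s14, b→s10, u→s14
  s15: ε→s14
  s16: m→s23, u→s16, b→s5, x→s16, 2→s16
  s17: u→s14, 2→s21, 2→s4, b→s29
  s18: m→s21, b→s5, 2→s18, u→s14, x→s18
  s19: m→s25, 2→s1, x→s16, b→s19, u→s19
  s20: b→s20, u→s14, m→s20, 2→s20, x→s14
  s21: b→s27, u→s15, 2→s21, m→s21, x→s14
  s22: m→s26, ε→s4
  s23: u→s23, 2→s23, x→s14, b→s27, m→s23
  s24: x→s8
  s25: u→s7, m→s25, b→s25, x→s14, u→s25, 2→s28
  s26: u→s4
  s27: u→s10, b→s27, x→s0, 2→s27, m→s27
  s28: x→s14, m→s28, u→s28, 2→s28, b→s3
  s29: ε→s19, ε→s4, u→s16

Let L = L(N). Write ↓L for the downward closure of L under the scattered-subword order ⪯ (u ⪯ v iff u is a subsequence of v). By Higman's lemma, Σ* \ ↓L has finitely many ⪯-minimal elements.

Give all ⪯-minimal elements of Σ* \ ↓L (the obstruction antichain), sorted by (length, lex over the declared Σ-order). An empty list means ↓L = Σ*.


|Q|=30, |F|=19, |δ|=117 (6 ε).
min D↑ (19 st, q0=0, F={9}): 0:u→0,x→1,b→0,2→2,m→3 1:u→1,x→1,b→4,2→1,m→5 2:u→2,x→1,b→6,2→2,m→7 3:u→3,x→8,b→3,2→7,m→3 4:u→9,x→4,b→4,2→4,m→10 5:u→5,x→8,b→10,2→5,m→5 6:u→11,x→12,b→6,2→6,m→13 7:u→7,x→8,b→13,2→7,m→7 8:u→8,x→8,b→9,2→8,m→8 9:u→9,x→9,b→9,2→9,m→9 10:u→9,x→14,b→10,2→10,m→10 11:u→8,x→15,b→11,2→11,m→16 12:u→15,x→12,b→4,2→12,m→17 13:u→16,x→8,b→13,2→13,m→13 14:u→9,x→14,b→9,2→14,m→14 15:u→8,x→15,b→4,2→15,m→18 16:u→8,x→8,b→16,2→16,m→16 17:u→18,x→8,b→10,2→17,m→17 18:u→8,x→8,b→10,2→18,m→18 (ε-aug+det+¬).
'xbu': |S_i|=[22, 14, 5, 1] end={s10} ∉↓L; 3/3 single-dels accept.
'mxb': |S_i|=[22, 13, 3, 1] end={s10} rej; 3/3 deletions ∈↓L.
'2buub': N↓-sim [22, 20, 15, 11, 3, 1] end={s10} ∉↓L; 5/5 del acc.
3 obstructions.

A = [xbu, mxb, 2buub].


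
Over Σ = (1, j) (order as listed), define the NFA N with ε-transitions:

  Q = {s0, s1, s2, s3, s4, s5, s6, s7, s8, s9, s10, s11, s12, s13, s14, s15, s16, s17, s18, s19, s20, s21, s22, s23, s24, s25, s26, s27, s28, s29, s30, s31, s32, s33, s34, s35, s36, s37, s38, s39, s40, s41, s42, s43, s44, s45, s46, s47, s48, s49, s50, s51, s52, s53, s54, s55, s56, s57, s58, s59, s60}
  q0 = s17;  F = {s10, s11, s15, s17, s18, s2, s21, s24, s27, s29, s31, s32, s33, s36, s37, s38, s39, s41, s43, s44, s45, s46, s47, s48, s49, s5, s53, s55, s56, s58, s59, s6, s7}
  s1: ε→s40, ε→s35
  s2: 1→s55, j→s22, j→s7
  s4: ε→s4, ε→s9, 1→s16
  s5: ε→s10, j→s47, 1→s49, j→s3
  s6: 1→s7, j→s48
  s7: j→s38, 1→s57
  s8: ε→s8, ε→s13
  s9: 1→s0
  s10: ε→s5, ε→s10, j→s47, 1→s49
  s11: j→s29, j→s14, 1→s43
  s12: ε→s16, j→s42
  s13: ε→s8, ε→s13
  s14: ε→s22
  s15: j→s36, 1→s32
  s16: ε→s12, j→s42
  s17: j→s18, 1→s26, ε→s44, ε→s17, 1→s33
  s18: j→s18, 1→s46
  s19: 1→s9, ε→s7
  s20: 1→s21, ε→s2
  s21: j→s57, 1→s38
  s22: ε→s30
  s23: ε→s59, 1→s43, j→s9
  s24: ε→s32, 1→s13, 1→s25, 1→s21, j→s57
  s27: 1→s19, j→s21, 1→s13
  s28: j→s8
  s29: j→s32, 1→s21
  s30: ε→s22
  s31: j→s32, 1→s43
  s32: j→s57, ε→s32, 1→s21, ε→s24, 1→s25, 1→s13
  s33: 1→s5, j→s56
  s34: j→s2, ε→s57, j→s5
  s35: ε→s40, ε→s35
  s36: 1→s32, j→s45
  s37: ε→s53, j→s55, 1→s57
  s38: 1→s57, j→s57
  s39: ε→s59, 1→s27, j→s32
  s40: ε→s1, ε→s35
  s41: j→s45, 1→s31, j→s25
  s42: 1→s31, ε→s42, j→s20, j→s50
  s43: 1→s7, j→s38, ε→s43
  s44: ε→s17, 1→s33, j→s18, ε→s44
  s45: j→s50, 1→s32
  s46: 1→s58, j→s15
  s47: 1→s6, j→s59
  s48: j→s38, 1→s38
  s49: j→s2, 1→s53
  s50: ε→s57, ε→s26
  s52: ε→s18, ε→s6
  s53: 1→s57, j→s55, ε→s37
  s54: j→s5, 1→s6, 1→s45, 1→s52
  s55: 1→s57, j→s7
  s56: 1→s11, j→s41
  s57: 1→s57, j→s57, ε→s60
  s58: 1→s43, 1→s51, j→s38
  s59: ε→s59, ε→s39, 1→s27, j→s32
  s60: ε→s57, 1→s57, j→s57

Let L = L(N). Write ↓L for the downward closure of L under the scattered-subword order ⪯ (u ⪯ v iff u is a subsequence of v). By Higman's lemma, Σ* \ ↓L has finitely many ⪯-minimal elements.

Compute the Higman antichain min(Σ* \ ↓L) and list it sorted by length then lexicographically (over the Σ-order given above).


|Q|=61, |F|=33, |δ|=143 (44 ε).
min D↑ (29 st, q0=0, F={23}): 0:1→1,j→2 1:1→3,j→4 2:1→5,j→2 3:1→6,j→7 4:1→8,j→9 5:1→10,j→11 6:1→12,j→13 7:1→14,j→15 8:1→16,j→17 9:1→18,j→19 10:1→16,j→20 11:1→21,j→22 12:1→23,j→24 13:1→24,j→25 14:1→25,j→26 15:1→27,j→21 16:1→25,j→20 17:1→28,j→21 18:1→16,j→21 19:1→21,j→23 20:1→23,j→23 21:1→28,j→23 22:1→21,j→19 23:1→23,j→23 24:1→23,j→25 25:1→23,j→20 26:1→20,j→20 27:1→25,j→28 28:1→20,j→23.
'11111': |S_i|=[48, 45, 36, 23, 12, 4] end={s0,s57,s60,s9} rej; 5/5 deletions ∈↓L.
'1jjjj': N↓-sim [48, 45, 36, 28, 12, 4] end={s26,s50,s57,s60} ∉↓L; 5/5 del acc.
'j11j1': run [48, 40, 32, 16, 3, 2] end={s57,s60} — reject; 5/5 single-dels accept.
'j11jj': N↓-sim [48, 40, 32, 16, 3, 2] end={s57,s60} — reject; 5/5 del acc.
'j1j1j': |S_i|=[48, 40, 32, 20, 9, 2] end={s57,s60} — reject; 5/5 single-dels accept.
'111jj1': |S_i|=[48, 45, 36, 23, 10, 6, 2] end={s57,s60} ∉↓L; 6/6 deletions ∈↓L.
6 minimals (antichain).

min(Σ*\↓L) = [11111, 1jjjj, j11j1, j11jj, j1j1j, 111jj1].
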